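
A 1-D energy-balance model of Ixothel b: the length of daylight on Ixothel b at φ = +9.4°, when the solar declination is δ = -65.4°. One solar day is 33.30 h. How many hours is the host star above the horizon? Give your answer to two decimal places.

cos H₀ = −tan φ · tan δ = −tan(+9.4°) × tan(-65.400°) = 0.3616, so H₀ = 1.2008 rad = 68.80°.
Daylight = 2H₀/(2π) × 33.30 h = (1.2008/π) × 33.30 = 12.73 h.

12.73 h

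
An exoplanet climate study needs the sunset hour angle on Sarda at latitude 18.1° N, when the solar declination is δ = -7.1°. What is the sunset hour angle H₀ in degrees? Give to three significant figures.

cos H₀ = −tan φ · tan δ = −tan(+18.1°) × tan(-7.100°) = 0.0407, so H₀ = 1.5301 rad = 87.67°.

H₀ = 87.7°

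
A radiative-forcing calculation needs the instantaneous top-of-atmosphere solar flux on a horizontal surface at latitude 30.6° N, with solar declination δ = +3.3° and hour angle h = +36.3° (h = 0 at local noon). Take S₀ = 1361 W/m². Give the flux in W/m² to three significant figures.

982 W/m²

cos θ_z = sin φ sin δ + cos φ cos δ cos h = 0.029302 + 0.692546 = 0.721848.
Flux = S₀ · cos θ_z = 1361 × 0.721848 = 982.4 W/m².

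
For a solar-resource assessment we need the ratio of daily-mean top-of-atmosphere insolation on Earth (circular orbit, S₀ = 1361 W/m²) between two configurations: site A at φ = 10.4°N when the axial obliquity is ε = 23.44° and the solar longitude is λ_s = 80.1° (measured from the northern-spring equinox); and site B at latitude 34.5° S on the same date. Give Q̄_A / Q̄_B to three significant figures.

— Configuration A (φ=+10.4°):
Solar declination: sin δ = sin ε · sin λ_s = sin 23.44° × sin 80.1° = 0.39187, so δ = +23.071°.
cos H₀ = −tan(+10.4°) tan(+23.071°) = -0.0782, H₀ = 1.6490 rad.
Bracket: H₀ sin φ sin δ + cos φ cos δ sin H₀ = 1.6490×0.18052×0.39187 + 0.98357×0.92002×0.99694 = 0.116651 + 0.902135 = 1.018786.
Q̄ = (S₀/π) × [bracket] = (1361/π) × 1.018786 = 441.36 W/m².
— Configuration B (φ=-34.5°):
cos H₀ = −tan(-34.5°) tan(+23.071°) = 0.2927, H₀ = 1.2737 rad.
Bracket: H₀ sin φ sin δ + cos φ cos δ sin H₀ = 1.2737×-0.56641×0.39187 + 0.82413×0.92002×0.95619 = -0.282709 + 0.724999 = 0.442290.
Q̄ = (S₀/π) × [bracket] = (1361/π) × 0.442290 = 191.61 W/m².
Ratio Q̄_A / Q̄_B = 441.36 / 191.61 = 2.303.

Q̄_A / Q̄_B ≈ 2.30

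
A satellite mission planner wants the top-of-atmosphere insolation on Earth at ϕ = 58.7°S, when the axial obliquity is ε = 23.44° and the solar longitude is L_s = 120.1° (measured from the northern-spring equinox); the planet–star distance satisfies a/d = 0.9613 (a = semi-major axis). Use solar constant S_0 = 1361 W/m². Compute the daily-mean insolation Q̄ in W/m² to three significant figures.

Q̄ ≈ 47.1 W/m²

Solar declination: sin δ = sin ε · sin L_s = sin 23.44° × sin 120.1° = 0.34415, so δ = +20.130°.
cos h₀ = −tan(-58.7°) tan(+20.130°) = 0.6028, h₀ = 0.9237 rad.
Bracket: h₀ sin ϕ sin δ + cos ϕ cos δ sin h₀ = 0.9237×-0.85446×0.34415 + 0.51952×0.93892×0.79786 = -0.271625 + 0.389186 = 0.117561.
Inverse-square distance factor (a/d)² = 0.9613² = 0.924098.
Q̄ = (S_0/π) × 0.924098 × [bracket] = (1361/π) × 0.924098 × 0.117561 = 47.06 W/m².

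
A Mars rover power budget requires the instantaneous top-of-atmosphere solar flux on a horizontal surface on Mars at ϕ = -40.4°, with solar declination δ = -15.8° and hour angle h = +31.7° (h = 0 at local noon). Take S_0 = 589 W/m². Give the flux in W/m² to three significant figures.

cos θ_z = sin ϕ sin δ + cos ϕ cos δ cos h = 0.176470 + 0.623445 = 0.799915.
Flux = S_0 · cos θ_z = 589 × 0.799915 = 471.1 W/m².

471 W/m²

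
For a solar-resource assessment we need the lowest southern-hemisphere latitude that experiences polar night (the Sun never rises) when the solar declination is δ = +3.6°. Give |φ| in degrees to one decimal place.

Polar night requires cos H₀ = −tan φ tan δ ≥ 1, i.e. tan φ tan δ ≤ −1.
The boundary is |tan φ| · |tan δ| = 1, so |φ| = 90° − |δ| = 90° − 3.6° = 86.4° in the southern hemisphere.

|φ| = 86.4°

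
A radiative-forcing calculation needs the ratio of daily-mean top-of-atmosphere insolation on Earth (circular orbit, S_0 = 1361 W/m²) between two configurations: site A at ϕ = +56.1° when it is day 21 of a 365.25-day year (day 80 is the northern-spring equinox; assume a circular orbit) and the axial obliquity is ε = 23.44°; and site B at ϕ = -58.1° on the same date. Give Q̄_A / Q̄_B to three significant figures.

Q̄_A / Q̄_B ≈ 0.156

— Configuration A (ϕ=+56.1°):
Solar longitude: L_s = 360° × (21 − 80)/365.25 = -58.152°, i.e. -58.152° + 360° = 301.848°.
sin δ = sin 23.44° × sin 301.848° = -0.33790, so δ = -19.749°.
cos h₀ = −tan(+56.1°) tan(-19.749°) = 0.5343, h₀ = 1.0071 rad.
Bracket: h₀ sin ϕ sin δ + cos ϕ cos δ sin h₀ = 1.0071×0.83001×-0.33790 + 0.55775×0.94118×0.84531 = -0.282452 + 0.443740 = 0.161288.
Q̄ = (S_0/π) × [bracket] = (1361/π) × 0.161288 = 69.873 W/m².
— Configuration B (ϕ=-58.1°):
cos h₀ = −tan(-58.1°) tan(-19.749°) = -0.5768, h₀ = 2.1856 rad.
Bracket: h₀ sin ϕ sin δ + cos ϕ cos δ sin h₀ = 2.1856×-0.84897×-0.33790 + 0.52844×0.94118×0.81689 = 0.626976 + 0.406286 = 1.033262.
Q̄ = (S_0/π) × [bracket] = (1361/π) × 1.033262 = 447.63 W/m².
Ratio Q̄_A / Q̄_B = 69.873 / 447.63 = 0.1561.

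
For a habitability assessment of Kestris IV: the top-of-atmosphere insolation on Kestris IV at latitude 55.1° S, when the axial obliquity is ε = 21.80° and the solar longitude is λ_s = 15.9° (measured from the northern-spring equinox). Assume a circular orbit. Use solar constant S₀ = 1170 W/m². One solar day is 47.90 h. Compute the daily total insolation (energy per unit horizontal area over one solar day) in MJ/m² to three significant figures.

Solar declination: sin δ = sin ε · sin λ_s = sin 21.80° × sin 15.9° = 0.10174, so δ = +5.839°.
cos H₀ = −tan(-55.1°) tan(+5.839°) = 0.1466, H₀ = 1.4237 rad.
Bracket: H₀ sin φ sin δ + cos φ cos δ sin H₀ = 1.4237×-0.82015×0.10174 + 0.57215×0.99481×0.98920 = -0.118796 + 0.563033 = 0.444237.
Q̄ = (S₀/π) × [bracket] = (1170/π) × 0.444237 = 165.44 W/m².
Daily total = Q̄ × 47.90 h × 3600 s/h = 165.44 × 47.90 × 3600 / 10⁶ = 28.53 MJ/m².

28.5 MJ/m²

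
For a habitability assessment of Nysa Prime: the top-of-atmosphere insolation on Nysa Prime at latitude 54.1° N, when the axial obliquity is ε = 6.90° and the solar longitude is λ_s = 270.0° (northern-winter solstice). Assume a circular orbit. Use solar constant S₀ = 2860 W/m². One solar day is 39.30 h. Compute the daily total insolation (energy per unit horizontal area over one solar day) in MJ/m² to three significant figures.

56.3 MJ/m²

Solar declination: sin δ = sin ε · sin λ_s = sin 6.90° × sin 270.0° = -0.12014, so δ = -6.900°.
cos H₀ = −tan(+54.1°) tan(-6.900°) = 0.1672, H₀ = 1.4028 rad.
Bracket: H₀ sin φ sin δ + cos φ cos δ sin H₀ = 1.4028×0.81004×-0.12014 + 0.58637×0.99276×0.98593 = -0.136518 + 0.573934 = 0.437416.
Q̄ = (S₀/π) × [bracket] = (2860/π) × 0.437416 = 398.21 W/m².
Daily total = Q̄ × 39.30 h × 3600 s/h = 398.21 × 39.30 × 3600 / 10⁶ = 56.34 MJ/m².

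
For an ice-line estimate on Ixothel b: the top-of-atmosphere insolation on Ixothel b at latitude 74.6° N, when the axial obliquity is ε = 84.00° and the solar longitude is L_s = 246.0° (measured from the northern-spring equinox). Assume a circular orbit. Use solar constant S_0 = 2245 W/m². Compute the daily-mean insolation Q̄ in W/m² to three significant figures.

Solar declination: sin δ = sin ε · sin L_s = sin 84.00° × sin 246.0° = -0.90854, so δ = -65.304°.
cos h₀ = −tan(+74.6°) tan(-65.304°) = 7.8949 ≥ 1 ⇒ polar night, h₀ = 0 and Q̄ = 0.

Q̄ ≈ 0.00 W/m²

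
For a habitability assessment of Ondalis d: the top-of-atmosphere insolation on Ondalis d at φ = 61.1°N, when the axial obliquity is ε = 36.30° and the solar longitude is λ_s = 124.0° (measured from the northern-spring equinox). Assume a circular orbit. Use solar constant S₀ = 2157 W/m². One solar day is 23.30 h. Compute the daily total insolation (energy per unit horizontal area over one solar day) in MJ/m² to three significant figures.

77.7 MJ/m²

Solar declination: sin δ = sin ε · sin λ_s = sin 36.30° × sin 124.0° = 0.49080, so δ = +29.393°.
cos H₀ = −tan(+61.1°) tan(+29.393°) = -1.0204 ≤ −1 ⇒ polar day, H₀ = π.
Bracket: H₀ sin φ sin δ + cos φ cos δ sin H₀ = 3.1416×0.87546×0.49080 + 0.48328×0.87127×0.00000 = 1.349869 + 0.000000 = 1.349869.
Q̄ = (S₀/π) × [bracket] = (2157/π) × 1.349869 = 926.81 W/m².
Daily total = Q̄ × 23.30 h × 3600 s/h = 926.81 × 23.30 × 3600 / 10⁶ = 77.74 MJ/m².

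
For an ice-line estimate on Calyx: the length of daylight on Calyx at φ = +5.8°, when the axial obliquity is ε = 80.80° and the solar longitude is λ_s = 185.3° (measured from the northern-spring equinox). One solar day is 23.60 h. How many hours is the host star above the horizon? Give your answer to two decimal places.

Solar declination: sin δ = sin ε · sin λ_s = sin 80.80° × sin 185.3° = -0.09118, so δ = -5.232°.
cos H₀ = −tan φ · tan δ = −tan(+5.8°) × tan(-5.232°) = 0.0093, so H₀ = 1.5615 rad = 89.47°.
Daylight = 2H₀/(2π) × 23.60 h = (1.5615/π) × 23.60 = 11.73 h.

11.73 h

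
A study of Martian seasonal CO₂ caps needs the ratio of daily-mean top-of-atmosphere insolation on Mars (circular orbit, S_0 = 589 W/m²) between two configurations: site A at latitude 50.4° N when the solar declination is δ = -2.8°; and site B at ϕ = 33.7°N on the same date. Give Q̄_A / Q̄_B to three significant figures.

Q̄_A / Q̄_B ≈ 0.734

— Configuration A (ϕ=+50.4°):
cos h₀ = −tan(+50.4°) tan(-2.800°) = 0.0591, h₀ = 1.5116 rad.
Bracket: h₀ sin ϕ sin δ + cos ϕ cos δ sin h₀ = 1.5116×0.77051×-0.04885 + 0.63742×0.99881×0.99825 = -0.056896 + 0.635547 = 0.578651.
Q̄ = (S_0/π) × [bracket] = (589/π) × 0.578651 = 108.49 W/m².
— Configuration B (ϕ=+33.7°):
cos h₀ = −tan(+33.7°) tan(-2.800°) = 0.0326, h₀ = 1.5382 rad.
Bracket: h₀ sin ϕ sin δ + cos ϕ cos δ sin h₀ = 1.5382×0.55484×-0.04885 + 0.83195×0.99881×0.99947 = -0.041691 + 0.830520 = 0.788829.
Q̄ = (S_0/π) × [bracket] = (589/π) × 0.788829 = 147.89 W/m².
Ratio Q̄_A / Q̄_B = 108.49 / 147.89 = 0.7336.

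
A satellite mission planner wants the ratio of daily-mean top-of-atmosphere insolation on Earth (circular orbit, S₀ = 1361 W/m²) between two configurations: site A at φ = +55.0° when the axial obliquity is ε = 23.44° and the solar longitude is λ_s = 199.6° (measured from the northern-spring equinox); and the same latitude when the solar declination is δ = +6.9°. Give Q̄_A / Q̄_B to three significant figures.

Q̄_A / Q̄_B ≈ 0.556

— Configuration A (φ=+55.0°):
Solar declination: sin δ = sin ε · sin λ_s = sin 23.44° × sin 199.6° = -0.13344, so δ = -7.668°.
cos H₀ = −tan(+55.0°) tan(-7.668°) = 0.1923, H₀ = 1.3773 rad.
Bracket: H₀ sin φ sin δ + cos φ cos δ sin H₀ = 1.3773×0.81915×-0.13344 + 0.57358×0.99106×0.98134 = -0.150549 + 0.557845 = 0.407296.
Q̄ = (S₀/π) × [bracket] = (1361/π) × 0.407296 = 176.45 W/m².
— Configuration B (φ=+55.0°):
cos H₀ = −tan(+55.0°) tan(+6.900°) = -0.1728, H₀ = 1.7445 rad.
Bracket: H₀ sin φ sin δ + cos φ cos δ sin H₀ = 1.7445×0.81915×0.12014 + 0.57358×0.99276×0.98495 = 0.171681 + 0.560857 = 0.732538.
Q̄ = (S₀/π) × [bracket] = (1361/π) × 0.732538 = 317.35 W/m².
Ratio Q̄_A / Q̄_B = 176.45 / 317.35 = 0.5560.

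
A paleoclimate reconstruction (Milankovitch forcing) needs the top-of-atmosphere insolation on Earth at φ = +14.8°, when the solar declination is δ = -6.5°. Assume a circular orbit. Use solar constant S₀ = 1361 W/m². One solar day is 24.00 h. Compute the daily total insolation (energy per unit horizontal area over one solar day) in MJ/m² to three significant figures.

cos H₀ = −tan(+14.8°) tan(-6.500°) = 0.0301, H₀ = 1.5407 rad.
Bracket: H₀ sin φ sin δ + cos φ cos δ sin H₀ = 1.5407×0.25545×-0.11320 + 0.96682×0.99357×0.99955 = -0.044552 + 0.960171 = 0.915619.
Q̄ = (S₀/π) × [bracket] = (1361/π) × 0.915619 = 396.66 W/m².
Daily total = Q̄ × 24.00 h × 3600 s/h = 396.66 × 24.00 × 3600 / 10⁶ = 34.27 MJ/m².

34.3 MJ/m²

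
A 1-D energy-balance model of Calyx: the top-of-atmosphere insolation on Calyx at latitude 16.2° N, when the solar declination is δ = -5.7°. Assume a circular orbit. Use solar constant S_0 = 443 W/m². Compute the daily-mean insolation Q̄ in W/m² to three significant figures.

Q̄ ≈ 129 W/m²

cos h₀ = −tan(+16.2°) tan(-5.700°) = 0.0290, h₀ = 1.5418 rad.
Bracket: h₀ sin ϕ sin δ + cos ϕ cos δ sin h₀ = 1.5418×0.27899×-0.09932 + 0.96029×0.99506×0.99958 = -0.042722 + 0.955145 = 0.912423.
Q̄ = (S_0/π) × [bracket] = (443/π) × 0.912423 = 128.7 W/m².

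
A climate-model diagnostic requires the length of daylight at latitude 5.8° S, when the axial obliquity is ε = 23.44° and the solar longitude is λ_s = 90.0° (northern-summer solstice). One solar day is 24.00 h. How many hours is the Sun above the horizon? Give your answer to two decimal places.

11.66 h

Solar declination: sin δ = sin ε · sin λ_s = sin 23.44° × sin 90.0° = 0.39779, so δ = +23.440°.
cos H₀ = −tan φ · tan δ = −tan(-5.8°) × tan(+23.440°) = 0.0440, so H₀ = 1.5267 rad = 87.48°.
Daylight = 2H₀/(2π) × 24.00 h = (1.5267/π) × 24.00 = 11.66 h.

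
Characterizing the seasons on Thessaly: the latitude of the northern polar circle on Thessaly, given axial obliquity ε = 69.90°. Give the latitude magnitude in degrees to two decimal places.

20.10°

The polar circle is the lowest latitude that experiences at least one full rotation of continuous daylight at the northern-summer solstice; it lies at |ϕ| = 90° − ε = 90° − 69.90° = 20.10°.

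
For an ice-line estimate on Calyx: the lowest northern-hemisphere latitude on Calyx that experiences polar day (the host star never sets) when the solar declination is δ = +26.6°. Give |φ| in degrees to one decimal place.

Polar day requires cos H₀ = −tan φ tan δ ≤ −1, i.e. tan φ tan δ ≥ 1.
The boundary is |tan φ| · |tan δ| = 1, so |φ| = 90° − |δ| = 90° − 26.6° = 63.4° in the northern hemisphere.

|φ| = 63.4°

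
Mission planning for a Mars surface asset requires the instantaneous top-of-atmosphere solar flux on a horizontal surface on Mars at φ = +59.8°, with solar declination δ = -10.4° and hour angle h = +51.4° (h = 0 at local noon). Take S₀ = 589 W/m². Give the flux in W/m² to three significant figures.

cos θ_z = sin φ sin δ + cos φ cos δ cos h = -0.156018 + 0.308668 = 0.152650.
Flux = S₀ · cos θ_z = 589 × 0.152650 = 89.91 W/m².

89.9 W/m²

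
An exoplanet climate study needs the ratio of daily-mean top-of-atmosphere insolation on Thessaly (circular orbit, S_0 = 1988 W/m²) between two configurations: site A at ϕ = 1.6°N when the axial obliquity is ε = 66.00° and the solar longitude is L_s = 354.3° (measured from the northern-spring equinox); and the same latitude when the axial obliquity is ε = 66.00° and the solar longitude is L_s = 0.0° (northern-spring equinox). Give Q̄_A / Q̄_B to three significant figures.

Q̄_A / Q̄_B ≈ 0.992

— Configuration A (ϕ=+1.6°):
Solar declination: sin δ = sin ε · sin L_s = sin 66.00° × sin 354.3° = -0.09073, so δ = -5.206°.
cos h₀ = −tan(+1.6°) tan(-5.206°) = 0.0025, h₀ = 1.5683 rad.
Bracket: h₀ sin ϕ sin δ + cos ϕ cos δ sin h₀ = 1.5683×0.02792×-0.09073 + 0.99961×0.99588×1.00000 = -0.003973 + 0.995492 = 0.991519.
Q̄ = (S_0/π) × [bracket] = (1988/π) × 0.991519 = 627.43 W/m².
— Configuration B (ϕ=+1.6°):
Solar declination: sin δ = sin ε · sin L_s = sin 66.00° × sin 0.0° = 0.00000, so δ = +0.000°.
cos h₀ = −tan(+1.6°) tan(+0.000°) = -0.0000, h₀ = 1.5708 rad.
Bracket: h₀ sin ϕ sin δ + cos ϕ cos δ sin h₀ = 1.5708×0.02792×0.00000 + 0.99961×1.00000×1.00000 = 0.000000 + 0.999610 = 0.999610.
Q̄ = (S_0/π) × [bracket] = (1988/π) × 0.999610 = 632.55 W/m².
Ratio Q̄_A / Q̄_B = 627.43 / 632.55 = 0.9919.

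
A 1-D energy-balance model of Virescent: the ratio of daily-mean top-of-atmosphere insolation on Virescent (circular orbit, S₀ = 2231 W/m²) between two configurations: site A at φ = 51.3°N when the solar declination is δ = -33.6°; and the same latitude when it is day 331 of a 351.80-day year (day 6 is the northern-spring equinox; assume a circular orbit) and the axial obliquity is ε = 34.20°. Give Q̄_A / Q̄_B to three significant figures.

Q̄_A / Q̄_B ≈ 0.109

— Configuration A (φ=+51.3°):
cos H₀ = −tan(+51.3°) tan(-33.600°) = 0.8293, H₀ = 0.5929 rad.
Bracket: H₀ sin φ sin δ + cos φ cos δ sin H₀ = 0.5929×0.78043×-0.55339 + 0.62524×0.83292×0.55880 = -0.256063 + 0.291009 = 0.034946.
Q̄ = (S₀/π) × [bracket] = (2231/π) × 0.034946 = 24.817 W/m².
— Configuration B (φ=+51.3°):
Solar longitude: λ_s = 360° × (331 − 6)/351.80 = 332.575°.
sin δ = sin 34.20° × sin 332.575° = -0.25889, so δ = -15.004°.
cos H₀ = −tan(+51.3°) tan(-15.004°) = 0.3345, H₀ = 1.2297 rad.
Bracket: H₀ sin φ sin δ + cos φ cos δ sin H₀ = 1.2297×0.78043×-0.25889 + 0.62524×0.96591×0.94238 = -0.248455 + 0.569127 = 0.320672.
Q̄ = (S₀/π) × [bracket] = (2231/π) × 0.320672 = 227.73 W/m².
Ratio Q̄_A / Q̄_B = 24.817 / 227.73 = 0.1090.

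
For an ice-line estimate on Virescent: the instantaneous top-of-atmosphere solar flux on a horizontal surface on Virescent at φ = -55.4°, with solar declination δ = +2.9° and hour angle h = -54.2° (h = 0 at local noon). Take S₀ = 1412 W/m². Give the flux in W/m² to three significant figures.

410 W/m²

cos θ_z = sin φ sin δ + cos φ cos δ cos h = -0.041645 + 0.331739 = 0.290094.
Flux = S₀ · cos θ_z = 1412 × 0.290094 = 409.6 W/m².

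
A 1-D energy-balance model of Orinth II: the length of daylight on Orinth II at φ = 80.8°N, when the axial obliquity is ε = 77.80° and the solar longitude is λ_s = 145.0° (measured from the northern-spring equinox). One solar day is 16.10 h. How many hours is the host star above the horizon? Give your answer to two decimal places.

Solar declination: sin δ = sin ε · sin λ_s = sin 77.80° × sin 145.0° = 0.56062, so δ = +34.099°.
Sunrise equation: cos H₀ = −tan φ · tan δ = -4.1801 ≤ −1, so the host star never sets (polar day) and H₀ = π.
Daylight = 2H₀/(2π) × 16.10 h = (3.1416/π) × 16.10 = 16.10 h.

16.10 h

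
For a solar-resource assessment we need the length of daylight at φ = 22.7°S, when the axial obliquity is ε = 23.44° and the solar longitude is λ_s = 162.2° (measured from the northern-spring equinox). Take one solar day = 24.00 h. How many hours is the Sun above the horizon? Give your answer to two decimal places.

11.61 h

Solar declination: sin δ = sin ε · sin λ_s = sin 23.44° × sin 162.2° = 0.12160, so δ = +6.985°.
cos H₀ = −tan φ · tan δ = −tan(-22.7°) × tan(+6.985°) = 0.0512, so H₀ = 1.5195 rad = 87.06°.
Daylight = 2H₀/(2π) × 24.00 h = (1.5195/π) × 24.00 = 11.61 h.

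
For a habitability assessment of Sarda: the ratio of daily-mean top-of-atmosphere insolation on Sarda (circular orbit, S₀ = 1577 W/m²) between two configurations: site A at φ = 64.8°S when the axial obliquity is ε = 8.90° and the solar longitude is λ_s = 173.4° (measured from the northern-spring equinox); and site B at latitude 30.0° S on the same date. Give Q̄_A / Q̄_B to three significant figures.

Q̄_A / Q̄_B ≈ 0.470

— Configuration A (φ=-64.8°):
Solar declination: sin δ = sin ε · sin λ_s = sin 8.90° × sin 173.4° = 0.01778, so δ = +1.019°.
cos H₀ = −tan(-64.8°) tan(+1.019°) = 0.0378, H₀ = 1.5330 rad.
Bracket: H₀ sin φ sin δ + cos φ cos δ sin H₀ = 1.5330×-0.90483×0.01778 + 0.42578×0.99984×0.99929 = -0.024663 + 0.425410 = 0.400747.
Q̄ = (S₀/π) × [bracket] = (1577/π) × 0.400747 = 201.16 W/m².
— Configuration B (φ=-30.0°):
cos H₀ = −tan(-30.0°) tan(+1.019°) = 0.0103, H₀ = 1.5605 rad.
Bracket: H₀ sin φ sin δ + cos φ cos δ sin H₀ = 1.5605×-0.50000×0.01778 + 0.86603×0.99984×0.99995 = -0.013873 + 0.865848 = 0.851975.
Q̄ = (S₀/π) × [bracket] = (1577/π) × 0.851975 = 427.67 W/m².
Ratio Q̄_A / Q̄_B = 201.16 / 427.67 = 0.4704.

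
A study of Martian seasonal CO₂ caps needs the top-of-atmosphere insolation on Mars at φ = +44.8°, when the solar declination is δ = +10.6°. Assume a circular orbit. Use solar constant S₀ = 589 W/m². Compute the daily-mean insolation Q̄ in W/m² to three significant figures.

cos H₀ = −tan(+44.8°) tan(+10.600°) = -0.1858, H₀ = 1.7577 rad.
Bracket: H₀ sin φ sin δ + cos φ cos δ sin H₀ = 1.7577×0.70463×0.18395 + 0.70957×0.98294×0.98258 = 0.227827 + 0.685315 = 0.913142.
Q̄ = (S₀/π) × [bracket] = (589/π) × 0.913142 = 171.2 W/m².

Q̄ ≈ 171 W/m²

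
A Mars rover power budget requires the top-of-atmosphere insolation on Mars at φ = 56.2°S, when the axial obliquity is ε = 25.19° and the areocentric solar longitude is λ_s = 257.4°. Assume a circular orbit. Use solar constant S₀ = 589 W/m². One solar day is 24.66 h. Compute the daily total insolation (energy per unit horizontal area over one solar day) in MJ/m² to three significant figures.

19.5 MJ/m²

sin δ = sin 25.19° × sin 257.4° = -0.41537, so δ = -24.543°.
cos H₀ = −tan(-56.2°) tan(-24.543°) = -0.6821, H₀ = 2.3214 rad.
Bracket: H₀ sin φ sin δ + cos φ cos δ sin H₀ = 2.3214×-0.83098×-0.41537 + 0.55630×0.90965×0.73126 = 0.801264 + 0.370046 = 1.171310.
Q̄ = (S₀/π) × [bracket] = (589/π) × 1.171310 = 219.60 W/m².
Daily total = Q̄ × 24.66 h × 3600 s/h = 219.60 × 24.66 × 3600 / 10⁶ = 19.50 MJ/m².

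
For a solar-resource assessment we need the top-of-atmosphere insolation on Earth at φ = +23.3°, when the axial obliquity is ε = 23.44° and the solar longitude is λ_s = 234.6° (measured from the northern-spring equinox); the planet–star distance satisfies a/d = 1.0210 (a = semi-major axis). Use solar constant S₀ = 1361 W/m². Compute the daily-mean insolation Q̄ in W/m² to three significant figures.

Solar declination: sin δ = sin ε · sin λ_s = sin 23.44° × sin 234.6° = -0.32425, so δ = -18.920°.
cos H₀ = −tan(+23.3°) tan(-18.920°) = 0.1476, H₀ = 1.4226 rad.
Bracket: H₀ sin φ sin δ + cos φ cos δ sin H₀ = 1.4226×0.39555×-0.32425 + 0.91845×0.94597×0.98904 = -0.182459 + 0.859304 = 0.676845.
Inverse-square distance factor (a/d)² = 1.0210² = 1.042441.
Q̄ = (S₀/π) × 1.042441 × [bracket] = (1361/π) × 1.042441 × 0.676845 = 305.7 W/m².

Q̄ ≈ 306 W/m²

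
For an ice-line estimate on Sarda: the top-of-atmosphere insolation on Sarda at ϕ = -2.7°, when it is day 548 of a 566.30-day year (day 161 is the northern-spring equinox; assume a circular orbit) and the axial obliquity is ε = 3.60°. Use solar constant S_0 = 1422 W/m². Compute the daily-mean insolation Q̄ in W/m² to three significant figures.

Q̄ ≈ 453 W/m²

Solar longitude: L_s = 360° × (548 − 161)/566.30 = 246.018°.
sin δ = sin 3.60° × sin 246.018° = -0.05737, so δ = -3.289°.
cos h₀ = −tan(-2.7°) tan(-3.289°) = -0.0027, h₀ = 1.5735 rad.
Bracket: h₀ sin ϕ sin δ + cos ϕ cos δ sin h₀ = 1.5735×-0.04711×-0.05737 + 0.99889×0.99835×1.00000 = 0.004253 + 0.997242 = 1.001495.
Q̄ = (S_0/π) × [bracket] = (1422/π) × 1.001495 = 453.3 W/m².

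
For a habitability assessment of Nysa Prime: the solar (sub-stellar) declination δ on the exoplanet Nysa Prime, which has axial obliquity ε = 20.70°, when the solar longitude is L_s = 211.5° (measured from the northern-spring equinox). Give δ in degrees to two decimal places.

sin δ = sin ε · sin L_s = sin 20.70° × sin 211.5° = -0.184690.
δ = arcsin(-0.184690) = -10.64°.

δ = -10.64°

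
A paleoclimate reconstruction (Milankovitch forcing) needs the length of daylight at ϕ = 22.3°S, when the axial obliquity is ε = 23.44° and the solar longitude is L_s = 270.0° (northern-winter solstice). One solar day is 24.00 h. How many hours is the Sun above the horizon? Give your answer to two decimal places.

Solar declination: sin δ = sin ε · sin L_s = sin 23.44° × sin 270.0° = -0.39779, so δ = -23.440°.
cos h₀ = −tan ϕ · tan δ = −tan(-22.3°) × tan(-23.440°) = -0.1778, so h₀ = 1.7496 rad = 100.24°.
Daylight = 2h₀/(2π) × 24.00 h = (1.7496/π) × 24.00 = 13.37 h.

13.37 h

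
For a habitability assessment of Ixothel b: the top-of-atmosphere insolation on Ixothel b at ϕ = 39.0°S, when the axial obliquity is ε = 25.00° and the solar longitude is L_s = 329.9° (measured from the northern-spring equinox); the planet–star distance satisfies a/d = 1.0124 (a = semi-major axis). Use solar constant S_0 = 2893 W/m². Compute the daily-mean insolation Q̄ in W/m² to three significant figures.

Q̄ ≈ 926 W/m²

Solar declination: sin δ = sin ε · sin L_s = sin 25.00° × sin 329.9° = -0.21195, so δ = -12.237°.
cos h₀ = −tan(-39.0°) tan(-12.237°) = -0.1756, h₀ = 1.7473 rad.
Bracket: h₀ sin ϕ sin δ + cos ϕ cos δ sin h₀ = 1.7473×-0.62932×-0.21195 + 0.77715×0.97728×0.98446 = 0.233063 + 0.747691 = 0.980754.
Inverse-square distance factor (a/d)² = 1.0124² = 1.024954.
Q̄ = (S_0/π) × 1.024954 × [bracket] = (2893/π) × 1.024954 × 0.980754 = 925.7 W/m².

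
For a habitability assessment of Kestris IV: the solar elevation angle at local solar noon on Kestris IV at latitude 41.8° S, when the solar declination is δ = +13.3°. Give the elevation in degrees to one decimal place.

At local noon the hour angle is zero, so the zenith angle equals |ϕ − δ| = |-41.8° − (+13.300°)| = 55.100°.
Elevation = 90° − 55.100° = 34.9°.

34.9°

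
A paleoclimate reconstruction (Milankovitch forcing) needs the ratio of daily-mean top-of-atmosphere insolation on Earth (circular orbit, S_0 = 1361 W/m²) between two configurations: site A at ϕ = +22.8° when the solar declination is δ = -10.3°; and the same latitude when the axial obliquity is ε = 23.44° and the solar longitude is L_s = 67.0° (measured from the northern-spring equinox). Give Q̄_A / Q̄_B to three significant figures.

— Configuration A (ϕ=+22.8°):
cos h₀ = −tan(+22.8°) tan(-10.300°) = 0.0764, h₀ = 1.4943 rad.
Bracket: h₀ sin ϕ sin δ + cos ϕ cos δ sin h₀ = 1.4943×0.38752×-0.17880 + 0.92186×0.98389×0.99708 = -0.103538 + 0.904360 = 0.800822.
Q̄ = (S_0/π) × [bracket] = (1361/π) × 0.800822 = 346.93 W/m².
— Configuration B (ϕ=+22.8°):
Solar declination: sin δ = sin ε · sin L_s = sin 23.44° × sin 67.0° = 0.36617, so δ = +21.479°.
cos h₀ = −tan(+22.8°) tan(+21.479°) = -0.1654, h₀ = 1.7370 rad.
Bracket: h₀ sin ϕ sin δ + cos ϕ cos δ sin h₀ = 1.7370×0.38752×0.36617 + 0.92186×0.93055×0.98622 = 0.246477 + 0.846016 = 1.092493.
Q̄ = (S_0/π) × [bracket] = (1361/π) × 1.092493 = 473.29 W/m².
Ratio Q̄_A / Q̄_B = 346.93 / 473.29 = 0.7330.

Q̄_A / Q̄_B ≈ 0.733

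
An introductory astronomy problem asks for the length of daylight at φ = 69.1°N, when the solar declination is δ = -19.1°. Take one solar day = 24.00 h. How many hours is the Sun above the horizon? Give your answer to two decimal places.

cos H₀ = −tan φ · tan δ = −tan(+69.1°) × tan(-19.100°) = 0.9068, so H₀ = 0.4351 rad = 24.93°.
Daylight = 2H₀/(2π) × 24.00 h = (0.4351/π) × 24.00 = 3.32 h.

3.32 h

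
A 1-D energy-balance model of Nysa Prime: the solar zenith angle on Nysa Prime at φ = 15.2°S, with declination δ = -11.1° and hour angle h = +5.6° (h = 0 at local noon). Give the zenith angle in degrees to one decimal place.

cos θ_z = sin φ sin δ + cos φ cos δ cos h = 0.050477 + 0.942444 = 0.992921.
θ_z = arccos(0.992921) = 6.8°.

θ_z = 6.8°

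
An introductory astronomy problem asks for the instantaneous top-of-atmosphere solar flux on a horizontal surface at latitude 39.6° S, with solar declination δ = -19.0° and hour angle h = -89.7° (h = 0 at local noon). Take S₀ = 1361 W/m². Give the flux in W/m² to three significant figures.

cos θ_z = sin φ sin δ + cos φ cos δ cos h = 0.207525 + 0.003815 = 0.211340.
Flux = S₀ · cos θ_z = 1361 × 0.211340 = 287.6 W/m².

288 W/m²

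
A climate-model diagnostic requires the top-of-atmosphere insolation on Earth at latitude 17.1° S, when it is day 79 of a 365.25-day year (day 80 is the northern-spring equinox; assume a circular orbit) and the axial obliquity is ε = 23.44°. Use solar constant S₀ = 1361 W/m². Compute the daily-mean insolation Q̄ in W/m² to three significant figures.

Solar longitude: λ_s = 360° × (79 − 80)/365.25 = -0.986°, i.e. -0.986° + 360° = 359.014°.
sin δ = sin 23.44° × sin 359.014° = -0.00684, so δ = -0.392°.
cos H₀ = −tan(-17.1°) tan(-0.392°) = -0.0021, H₀ = 1.5729 rad.
Bracket: H₀ sin φ sin δ + cos φ cos δ sin H₀ = 1.5729×-0.29404×-0.00684 + 0.95579×0.99998×1.00000 = 0.003163 + 0.955771 = 0.958934.
Q̄ = (S₀/π) × [bracket] = (1361/π) × 0.958934 = 415.4 W/m².

Q̄ ≈ 415 W/m²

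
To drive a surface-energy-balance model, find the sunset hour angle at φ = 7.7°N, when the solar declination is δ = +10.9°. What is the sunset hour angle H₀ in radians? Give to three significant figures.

cos H₀ = −tan φ · tan δ = −tan(+7.7°) × tan(+10.900°) = -0.0260, so H₀ = 1.5968 rad = 91.49°.

H₀ = 1.60 rad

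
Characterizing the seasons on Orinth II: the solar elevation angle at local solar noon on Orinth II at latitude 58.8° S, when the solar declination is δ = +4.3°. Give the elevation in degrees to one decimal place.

At local noon the hour angle is zero, so the zenith angle equals |φ − δ| = |-58.8° − (+4.300°)| = 63.100°.
Elevation = 90° − 63.100° = 26.9°.

26.9°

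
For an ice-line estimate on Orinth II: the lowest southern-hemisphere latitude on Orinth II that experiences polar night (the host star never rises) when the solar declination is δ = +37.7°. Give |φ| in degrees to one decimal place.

|φ| = 52.3°

Polar night requires cos H₀ = −tan φ tan δ ≥ 1, i.e. tan φ tan δ ≤ −1.
The boundary is |tan φ| · |tan δ| = 1, so |φ| = 90° − |δ| = 90° − 37.7° = 52.3° in the southern hemisphere.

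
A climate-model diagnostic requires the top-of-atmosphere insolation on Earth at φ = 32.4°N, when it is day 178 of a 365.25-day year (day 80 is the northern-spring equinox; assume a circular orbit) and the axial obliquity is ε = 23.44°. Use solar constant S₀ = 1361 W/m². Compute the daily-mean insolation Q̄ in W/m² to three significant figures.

Solar longitude: λ_s = 360° × (178 − 80)/365.25 = 96.591°.
sin δ = sin 23.44° × sin 96.591° = 0.39516, so δ = +23.276°.
cos H₀ = −tan(+32.4°) tan(+23.276°) = -0.2730, H₀ = 1.8473 rad.
Bracket: H₀ sin φ sin δ + cos φ cos δ sin H₀ = 1.8473×0.53583×0.39516 + 0.84433×0.91861×0.96202 = 0.391145 + 0.746152 = 1.137297.
Q̄ = (S₀/π) × [bracket] = (1361/π) × 1.137297 = 492.7 W/m².

Q̄ ≈ 493 W/m²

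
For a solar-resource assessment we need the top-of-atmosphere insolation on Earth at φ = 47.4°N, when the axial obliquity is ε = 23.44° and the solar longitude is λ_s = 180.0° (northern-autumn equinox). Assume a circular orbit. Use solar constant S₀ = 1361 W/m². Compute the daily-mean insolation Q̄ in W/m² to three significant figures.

Q̄ ≈ 293 W/m²

Solar declination: sin δ = sin ε · sin λ_s = sin 23.44° × sin 180.0° = 0.00000, so δ = +0.000°.
cos H₀ = −tan(+47.4°) tan(+0.000°) = -0.0000, H₀ = 1.5708 rad.
Bracket: H₀ sin φ sin δ + cos φ cos δ sin H₀ = 1.5708×0.73610×0.00000 + 0.67688×1.00000×1.00000 = 0.000000 + 0.676880 = 0.676880.
Q̄ = (S₀/π) × [bracket] = (1361/π) × 0.676880 = 293.2 W/m².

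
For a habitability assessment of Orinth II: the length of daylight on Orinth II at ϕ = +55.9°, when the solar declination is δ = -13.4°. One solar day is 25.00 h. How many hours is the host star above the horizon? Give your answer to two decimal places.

9.64 h

cos h₀ = −tan ϕ · tan δ = −tan(+55.9°) × tan(-13.400°) = 0.3519, so h₀ = 1.2112 rad = 69.40°.
Daylight = 2h₀/(2π) × 25.00 h = (1.2112/π) × 25.00 = 9.64 h.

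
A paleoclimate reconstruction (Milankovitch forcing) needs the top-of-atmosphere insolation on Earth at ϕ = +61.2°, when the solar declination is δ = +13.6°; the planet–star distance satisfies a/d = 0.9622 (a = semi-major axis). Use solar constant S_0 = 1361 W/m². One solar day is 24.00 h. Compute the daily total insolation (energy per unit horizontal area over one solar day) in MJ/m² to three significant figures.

cos h₀ = −tan(+61.2°) tan(+13.600°) = -0.4401, h₀ = 2.0265 rad.
Bracket: h₀ sin ϕ sin δ + cos ϕ cos δ sin h₀ = 2.0265×0.87631×0.23514 + 0.48175×0.97196×0.89797 = 0.417572 + 0.420467 = 0.838039.
Inverse-square distance factor (a/d)² = 0.9622² = 0.925829.
Q̄ = (S_0/π) × 0.925829 × [bracket] = (1361/π) × 0.925829 × 0.838039 = 336.13 W/m².
Daily total = Q̄ × 24.00 h × 3600 s/h = 336.13 × 24.00 × 3600 / 10⁶ = 29.04 MJ/m².

29.0 MJ/m²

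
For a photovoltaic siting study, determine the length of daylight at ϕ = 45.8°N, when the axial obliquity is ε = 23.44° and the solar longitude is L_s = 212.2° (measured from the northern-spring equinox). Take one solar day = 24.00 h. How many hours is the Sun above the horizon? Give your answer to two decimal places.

Solar declination: sin δ = sin ε · sin L_s = sin 23.44° × sin 212.2° = -0.21197, so δ = -12.238°.
cos h₀ = −tan ϕ · tan δ = −tan(+45.8°) × tan(-12.238°) = 0.2230, so h₀ = 1.3459 rad = 77.11°.
Daylight = 2h₀/(2π) × 24.00 h = (1.3459/π) × 24.00 = 10.28 h.

10.28 h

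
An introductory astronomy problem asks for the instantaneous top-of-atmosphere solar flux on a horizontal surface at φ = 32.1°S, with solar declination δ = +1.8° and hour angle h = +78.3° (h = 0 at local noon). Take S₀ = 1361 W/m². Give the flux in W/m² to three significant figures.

cos θ_z = sin φ sin δ + cos φ cos δ cos h = -0.016692 + 0.171701 = 0.155009.
Flux = S₀ · cos θ_z = 1361 × 0.155009 = 211.0 W/m².

211 W/m²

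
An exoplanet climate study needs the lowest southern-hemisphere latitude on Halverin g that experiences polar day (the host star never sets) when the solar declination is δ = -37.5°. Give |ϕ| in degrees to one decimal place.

|ϕ| = 52.5°

Polar day requires cos h₀ = −tan ϕ tan δ ≤ −1, i.e. tan ϕ tan δ ≥ 1.
The boundary is |tan ϕ| · |tan δ| = 1, so |ϕ| = 90° − |δ| = 90° − 37.5° = 52.5° in the southern hemisphere.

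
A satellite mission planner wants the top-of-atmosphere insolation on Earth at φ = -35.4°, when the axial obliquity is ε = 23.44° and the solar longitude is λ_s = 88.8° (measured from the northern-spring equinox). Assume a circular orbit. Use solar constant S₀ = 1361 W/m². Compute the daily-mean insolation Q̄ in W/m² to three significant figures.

Q̄ ≈ 183 W/m²

Solar declination: sin δ = sin ε · sin λ_s = sin 23.44° × sin 88.8° = 0.39770, so δ = +23.435°.
cos H₀ = −tan(-35.4°) tan(+23.435°) = 0.3080, H₀ = 1.2577 rad.
Bracket: H₀ sin φ sin δ + cos φ cos δ sin H₀ = 1.2577×-0.57928×0.39770 + 0.81513×0.91751×0.95137 = -0.289748 + 0.711520 = 0.421772.
Q̄ = (S₀/π) × [bracket] = (1361/π) × 0.421772 = 182.7 W/m².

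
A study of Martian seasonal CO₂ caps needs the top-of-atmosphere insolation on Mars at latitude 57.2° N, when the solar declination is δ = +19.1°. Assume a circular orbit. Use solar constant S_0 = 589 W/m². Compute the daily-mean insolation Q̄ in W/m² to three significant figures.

cos h₀ = −tan(+57.2°) tan(+19.100°) = -0.5373, h₀ = 2.1381 rad.
Bracket: h₀ sin ϕ sin δ + cos ϕ cos δ sin h₀ = 2.1381×0.84057×0.32722 + 0.54171×0.94495×0.84338 = 0.588087 + 0.431717 = 1.019804.
Q̄ = (S_0/π) × [bracket] = (589/π) × 1.019804 = 191.2 W/m².

Q̄ ≈ 191 W/m²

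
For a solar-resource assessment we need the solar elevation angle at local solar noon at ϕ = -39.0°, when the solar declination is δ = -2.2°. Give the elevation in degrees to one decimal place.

At local noon the hour angle is zero, so the zenith angle equals |ϕ − δ| = |-39.0° − (-2.200°)| = 36.800°.
Elevation = 90° − 36.800° = 53.2°.

53.2°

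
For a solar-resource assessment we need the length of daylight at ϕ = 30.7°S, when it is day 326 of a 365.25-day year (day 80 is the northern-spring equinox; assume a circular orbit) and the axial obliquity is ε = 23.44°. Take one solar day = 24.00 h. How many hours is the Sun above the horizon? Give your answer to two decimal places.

13.72 h

Solar longitude: L_s = 360° × (326 − 80)/365.25 = 242.464°.
sin δ = sin 23.44° × sin 242.464° = -0.35273, so δ = -20.654°.
cos h₀ = −tan ϕ · tan δ = −tan(-30.7°) × tan(-20.654°) = -0.2238, so h₀ = 1.7965 rad = 102.93°.
Daylight = 2h₀/(2π) × 24.00 h = (1.7965/π) × 24.00 = 13.72 h.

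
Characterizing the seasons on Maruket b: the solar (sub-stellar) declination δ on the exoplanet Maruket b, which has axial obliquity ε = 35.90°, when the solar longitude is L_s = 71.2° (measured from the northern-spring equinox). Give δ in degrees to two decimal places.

sin δ = sin ε · sin L_s = sin 35.90° × sin 71.2° = 0.555089.
δ = arcsin(0.555089) = +33.72°.

δ = +33.72°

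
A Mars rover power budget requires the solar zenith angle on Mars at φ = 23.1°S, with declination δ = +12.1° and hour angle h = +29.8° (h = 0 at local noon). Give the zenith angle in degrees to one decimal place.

cos θ_z = sin φ sin δ + cos φ cos δ cos h = -0.082241 + 0.780456 = 0.698215.
θ_z = arccos(0.698215) = 45.7°.

θ_z = 45.7°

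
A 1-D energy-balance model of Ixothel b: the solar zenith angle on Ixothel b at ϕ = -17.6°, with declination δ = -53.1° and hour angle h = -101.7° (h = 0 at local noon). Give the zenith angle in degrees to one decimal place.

cos θ_z = sin ϕ sin δ + cos ϕ cos δ cos h = 0.241801 + -0.116058 = 0.125743.
θ_z = arccos(0.125743) = 82.8°.

θ_z = 82.8°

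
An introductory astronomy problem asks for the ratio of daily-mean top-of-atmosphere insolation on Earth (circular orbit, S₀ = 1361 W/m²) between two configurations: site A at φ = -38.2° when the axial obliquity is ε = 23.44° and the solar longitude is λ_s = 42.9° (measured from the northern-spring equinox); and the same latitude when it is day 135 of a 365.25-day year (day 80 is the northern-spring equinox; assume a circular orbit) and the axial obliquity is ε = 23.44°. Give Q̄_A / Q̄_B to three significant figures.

Q̄_A / Q̄_B ≈ 1.12

— Configuration A (φ=-38.2°):
Solar declination: sin δ = sin ε · sin λ_s = sin 23.44° × sin 42.9° = 0.27078, so δ = +15.711°.
cos H₀ = −tan(-38.2°) tan(+15.711°) = 0.2214, H₀ = 1.3476 rad.
Bracket: H₀ sin φ sin δ + cos φ cos δ sin H₀ = 1.3476×-0.61841×0.27078 + 0.78586×0.96264×0.97519 = -0.225660 + 0.737731 = 0.512071.
Q̄ = (S₀/π) × [bracket] = (1361/π) × 0.512071 = 221.84 W/m².
— Configuration B (φ=-38.2°):
Solar longitude: λ_s = 360° × (135 − 80)/365.25 = 54.209°.
sin δ = sin 23.44° × sin 54.209° = 0.32267, so δ = +18.824°.
cos H₀ = −tan(-38.2°) tan(+18.824°) = 0.2683, H₀ = 1.2992 rad.
Bracket: H₀ sin φ sin δ + cos φ cos δ sin H₀ = 1.2992×-0.61841×0.32267 + 0.78586×0.94651×0.96334 = -0.259245 + 0.716556 = 0.457311.
Q̄ = (S₀/π) × [bracket] = (1361/π) × 0.457311 = 198.12 W/m².
Ratio Q̄_A / Q̄_B = 221.84 / 198.12 = 1.120.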